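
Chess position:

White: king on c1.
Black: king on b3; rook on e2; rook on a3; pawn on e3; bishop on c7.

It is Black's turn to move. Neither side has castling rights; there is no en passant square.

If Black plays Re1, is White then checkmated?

After Re1: white king on c1; in check: yes, from the black rook on e1.
King squares — b1: attacked by Re1; d1: attacked by Re1; b2: attacked by Kb3; c2: attacked by Kb3; d2: attacked by Pe3.
White has no legal moves → checkmate.

yes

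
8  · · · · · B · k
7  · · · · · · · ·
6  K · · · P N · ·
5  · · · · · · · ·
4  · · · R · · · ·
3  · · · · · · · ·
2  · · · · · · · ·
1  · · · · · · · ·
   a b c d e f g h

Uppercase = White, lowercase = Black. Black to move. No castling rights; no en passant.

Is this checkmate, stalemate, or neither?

stalemate

Black to move; black king on h8.
In check: no.
King squares — g7: attacked by Bf8; h7: attacked by Nf6; g8: attacked by Nf6.
Legal moves for Black: none.
Not in check and no legal moves → stalemate.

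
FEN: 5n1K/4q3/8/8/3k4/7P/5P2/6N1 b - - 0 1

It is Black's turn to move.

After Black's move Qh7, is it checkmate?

After Qh7: white king on h8; in check: yes, from the black queen on h7.
King squares — g7: attacked by Qh7; h7: attacked by Nf8; g8: attacked by Qh7.
White has no legal moves → checkmate.

yes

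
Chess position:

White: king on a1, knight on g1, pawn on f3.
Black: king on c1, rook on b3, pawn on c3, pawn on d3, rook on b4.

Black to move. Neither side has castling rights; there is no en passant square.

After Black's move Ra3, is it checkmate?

yes

After Ra3: white king on a1; in check: yes, from the black rook on a3.
King squares — b1: attacked by Kc1; a2: attacked by Ra3; b2: attacked by Kc1.
White has no legal moves → checkmate.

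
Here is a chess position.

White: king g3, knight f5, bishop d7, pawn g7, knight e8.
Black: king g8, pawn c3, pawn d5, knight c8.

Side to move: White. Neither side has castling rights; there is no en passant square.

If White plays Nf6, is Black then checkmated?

After Nf6: black king on g8; in check: yes, from the white knight on f6.
Black has 1 legal reply: Kf7.
In check but a legal move exists → not checkmate.

no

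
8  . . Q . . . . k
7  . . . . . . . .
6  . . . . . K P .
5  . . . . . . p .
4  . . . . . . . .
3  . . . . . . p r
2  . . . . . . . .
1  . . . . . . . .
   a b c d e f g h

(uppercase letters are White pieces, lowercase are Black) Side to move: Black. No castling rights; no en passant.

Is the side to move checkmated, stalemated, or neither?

checkmate

Black to move; black king on h8.
In check: yes, from the white queen on c8.
King squares — g7: attacked by Kf6; h7: attacked by Pg6; g8: attacked by Qc8.
Legal moves for Black: none.
In check with no legal moves → checkmate.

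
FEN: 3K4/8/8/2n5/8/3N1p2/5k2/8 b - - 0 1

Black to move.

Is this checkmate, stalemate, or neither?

Black to move; black king on f2.
In check: yes, from the white knight on d3.
Legal moves for Black: Kg3, Ke3, Kg2, Ke2, Kg1, Kf1, Nxd3.
Black is in check but has 7 legal moves → neither.

neither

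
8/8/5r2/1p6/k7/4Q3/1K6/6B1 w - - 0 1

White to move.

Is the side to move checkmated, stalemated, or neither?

neither

White to move; white king on b2.
In check: no.
Legal moves for White include: Qe8, Qe7, Qa7+, Qh6, Qe6, Qb6, Qg5, Qe5, Qc5, Qf4+, Qe4+, Qd4+, Qh3, Qg3, Qf3, Qd3, Qc3, Qb3+, ... (list truncated; more exist).
White has legal moves and is not in check → neither.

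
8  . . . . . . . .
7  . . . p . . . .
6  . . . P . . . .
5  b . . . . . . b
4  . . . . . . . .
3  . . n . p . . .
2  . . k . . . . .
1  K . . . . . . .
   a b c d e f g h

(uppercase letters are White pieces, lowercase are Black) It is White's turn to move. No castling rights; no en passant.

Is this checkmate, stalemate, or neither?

stalemate

White to move; white king on a1.
In check: no.
King squares — b1: attacked by Kc2; a2: attacked by Nc3; b2: attacked by Kc2.
Legal moves for White: none.
Not in check and no legal moves → stalemate.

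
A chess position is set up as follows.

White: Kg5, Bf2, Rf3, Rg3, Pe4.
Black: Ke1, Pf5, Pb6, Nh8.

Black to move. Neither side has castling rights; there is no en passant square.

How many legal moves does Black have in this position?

4

Black to move; king on e1.
In check: yes, from the white bishop on f2.
Legal moves: Ke2, Kd2, Kf1, Kd1.
Count: 4.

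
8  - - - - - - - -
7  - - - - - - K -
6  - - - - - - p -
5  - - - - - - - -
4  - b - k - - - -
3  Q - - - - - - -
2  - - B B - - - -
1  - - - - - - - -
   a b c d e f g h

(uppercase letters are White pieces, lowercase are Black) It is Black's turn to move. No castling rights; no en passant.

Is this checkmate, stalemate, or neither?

Black to move; black king on d4.
In check: no.
Legal moves for Black: Ke5, Kd5, Kc5, Kc4, Bf8+, Be7, Bd6, Bc5, Ba5, Bc3, Bxa3, Bxd2, g5.
Black has 13 legal moves and is not in check → neither.

neither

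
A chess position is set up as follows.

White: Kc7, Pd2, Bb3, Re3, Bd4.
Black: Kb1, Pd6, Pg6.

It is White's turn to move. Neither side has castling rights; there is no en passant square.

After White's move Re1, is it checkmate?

After Re1: black king on b1; in check: yes, from the white rook on e1.
King squares — a1: attacked by Re1; c1: attacked by Re1; a2: attacked by Bb3; b2: attacked by Bd4; c2: attacked by Bb3.
Black has no legal moves → checkmate.

yes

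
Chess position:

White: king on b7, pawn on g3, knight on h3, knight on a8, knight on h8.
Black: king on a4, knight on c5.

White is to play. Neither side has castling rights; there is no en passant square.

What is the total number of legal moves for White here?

White to move; king on b7.
In check: yes, from the black knight on c5.
Legal moves: Kc8, Kb8, Kc7, Ka7, Kc6, Kb6.
Count: 6.

6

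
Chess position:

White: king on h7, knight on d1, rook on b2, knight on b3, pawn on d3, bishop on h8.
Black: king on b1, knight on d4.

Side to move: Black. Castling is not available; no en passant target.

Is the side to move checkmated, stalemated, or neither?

checkmate

Black to move; black king on b1.
In check: yes, from the white rook on b2.
King squares — a1: attacked by Nb3; c1: attacked by Nb3; a2: attacked by Rb2; b2: attacked by Nd1; c2: attacked by Rb2.
Legal moves for Black: none.
In check with no legal moves → checkmate.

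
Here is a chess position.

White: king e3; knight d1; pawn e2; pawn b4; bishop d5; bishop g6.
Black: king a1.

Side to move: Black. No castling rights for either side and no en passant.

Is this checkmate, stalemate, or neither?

stalemate

Black to move; black king on a1.
In check: no.
King squares — b1: attacked by Bg6; a2: attacked by Bd5; b2: attacked by Nd1.
Legal moves for Black: none.
Not in check and no legal moves → stalemate.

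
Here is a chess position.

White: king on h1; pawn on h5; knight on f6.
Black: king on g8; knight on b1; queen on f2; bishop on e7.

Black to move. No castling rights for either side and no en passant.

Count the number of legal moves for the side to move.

Black to move; king on g8.
In check: yes, from the white knight on f6.
Legal moves: Kh8, Kf8, Kg7, Kf7, Bxf6, Qxf6.
Count: 6.

6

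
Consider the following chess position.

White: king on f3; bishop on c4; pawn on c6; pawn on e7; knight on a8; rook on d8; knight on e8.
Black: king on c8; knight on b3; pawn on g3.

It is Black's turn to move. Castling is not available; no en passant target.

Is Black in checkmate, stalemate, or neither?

checkmate

Black to move; black king on c8.
In check: yes, from the white rook on d8.
King squares — b7: attacked by Pc6; c7: attacked by Na8; d7: attacked by Pc6; b8: attacked by Rd8; d8: attacked by Pe7.
Legal moves for Black: none.
In check with no legal moves → checkmate.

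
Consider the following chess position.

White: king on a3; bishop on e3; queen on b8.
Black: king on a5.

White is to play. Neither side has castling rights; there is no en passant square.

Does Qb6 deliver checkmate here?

After Qb6: black king on a5; in check: yes, from the white queen on b6.
King squares — a4: attacked by Ka3; b4: attacked by Ka3; b5: attacked by Qb6; a6: attacked by Qb6; b6: attacked by Be3.
Black has no legal moves → checkmate.

yes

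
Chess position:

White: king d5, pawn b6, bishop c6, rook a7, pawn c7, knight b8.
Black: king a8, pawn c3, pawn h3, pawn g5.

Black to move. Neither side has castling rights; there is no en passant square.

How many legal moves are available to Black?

0

Black to move; king on a8.
In check: yes, from the white bishop on c6 and the white rook on a7.
Legal moves: none.
Count: 0.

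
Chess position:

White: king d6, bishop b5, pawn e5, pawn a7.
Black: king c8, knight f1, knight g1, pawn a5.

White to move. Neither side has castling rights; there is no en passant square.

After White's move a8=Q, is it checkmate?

After a8=Q: black king on c8; in check: yes, from the white queen on a8.
King squares — b7: attacked by Qa8; c7: attacked by Kd6; d7: attacked by Bb5; b8: attacked by Qa8; d8: attacked by Qa8.
Black has no legal moves → checkmate.

yes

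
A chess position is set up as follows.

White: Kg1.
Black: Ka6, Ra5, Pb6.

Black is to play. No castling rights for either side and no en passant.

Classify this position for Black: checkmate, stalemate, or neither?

neither

Black to move; black king on a6.
In check: no.
Legal moves for Black: Kb7, Ka7, Kb5, Rh5, Rg5+, Rf5, Re5, Rd5, Rc5, Rb5, Ra4, Ra3, Ra2, Ra1+, b5.
Black has 15 legal moves and is not in check → neither.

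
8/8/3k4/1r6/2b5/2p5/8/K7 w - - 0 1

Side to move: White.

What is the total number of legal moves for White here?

0

White to move; king on a1.
In check: no.
Legal moves: none.
Count: 0.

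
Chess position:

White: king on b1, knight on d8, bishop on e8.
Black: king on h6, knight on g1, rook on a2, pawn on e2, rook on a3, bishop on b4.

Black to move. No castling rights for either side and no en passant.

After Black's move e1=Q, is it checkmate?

After e1=Q: white king on b1; in check: yes, from the black queen on e1.
King squares — a1: attacked by Qe1; c1: attacked by Qe1; a2: attacked by Ra3; b2: attacked by Ra2; c2: attacked by Ra2.
White has no legal moves → checkmate.

yes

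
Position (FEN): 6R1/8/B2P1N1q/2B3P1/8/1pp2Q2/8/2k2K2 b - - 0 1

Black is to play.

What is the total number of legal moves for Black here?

18

Black to move; king on c1.
In check: no.
Legal moves: Qh8, Qf8, Qh7, Qg7, Qg6, Qxf6, Qh5, Qxg5, Qh4, Qh3+, Qh2, Qh1+, Kd2, Kc2, Kb2, Kb1, c2, b2.
Count: 18.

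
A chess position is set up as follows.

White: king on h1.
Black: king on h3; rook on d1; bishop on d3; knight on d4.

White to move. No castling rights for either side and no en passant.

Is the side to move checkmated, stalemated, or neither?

White to move; white king on h1.
In check: yes, from the black rook on d1.
King squares — g1: attacked by Rd1; g2: attacked by Kh3; h2: attacked by Kh3.
Legal moves for White: none.
In check with no legal moves → checkmate.

checkmate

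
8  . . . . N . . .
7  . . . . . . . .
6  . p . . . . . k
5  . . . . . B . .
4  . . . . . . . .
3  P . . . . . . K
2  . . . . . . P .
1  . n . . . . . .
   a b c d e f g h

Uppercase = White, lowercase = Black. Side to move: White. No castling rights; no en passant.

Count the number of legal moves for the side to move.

21

White to move; king on h3.
In check: no.
Legal moves: Ng7, Nc7, Nf6, Nd6, Bc8, Bh7, Bd7, Bg6, Be6, Bg4, Be4, Bd3, Bc2, Bxb1, Kh4, Kg4, Kg3, Kh2, a4, g3, g4.
Count: 21.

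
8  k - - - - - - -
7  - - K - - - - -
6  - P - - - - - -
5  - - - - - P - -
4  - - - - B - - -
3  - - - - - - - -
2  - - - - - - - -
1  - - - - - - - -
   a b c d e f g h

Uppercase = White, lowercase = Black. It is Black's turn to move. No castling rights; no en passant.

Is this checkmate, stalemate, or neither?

Black to move; black king on a8.
In check: yes, from the white bishop on e4.
King squares — a7: attacked by Pb6; b7: attacked by Be4; b8: attacked by Kc7.
Legal moves for Black: none.
In check with no legal moves → checkmate.

checkmate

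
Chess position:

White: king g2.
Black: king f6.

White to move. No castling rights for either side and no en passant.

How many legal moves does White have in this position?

White to move; king on g2.
In check: no.
Legal moves: Kh3, Kg3, Kf3, Kh2, Kf2, Kh1, Kg1, Kf1.
Count: 8.

8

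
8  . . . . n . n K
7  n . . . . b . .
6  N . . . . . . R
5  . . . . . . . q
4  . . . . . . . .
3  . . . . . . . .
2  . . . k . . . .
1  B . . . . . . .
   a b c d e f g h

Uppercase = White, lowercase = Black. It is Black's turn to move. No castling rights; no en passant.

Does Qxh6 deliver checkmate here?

yes

After Qxh6: white king on h8; in check: yes, from the black queen on h6.
King squares — g7: attacked by Qh6; h7: attacked by Qh6; g8: attacked by Bf7.
White has no legal moves → checkmate.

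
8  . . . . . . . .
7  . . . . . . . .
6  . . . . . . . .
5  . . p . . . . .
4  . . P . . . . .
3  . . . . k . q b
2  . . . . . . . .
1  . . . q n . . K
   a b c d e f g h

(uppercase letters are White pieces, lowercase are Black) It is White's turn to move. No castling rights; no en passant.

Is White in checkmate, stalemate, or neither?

White to move; white king on h1.
In check: no.
King squares — g1: attacked by Qg3; g2: attacked by Ne1; h2: attacked by Qg3.
Legal moves for White: none.
Not in check and no legal moves → stalemate.

stalemate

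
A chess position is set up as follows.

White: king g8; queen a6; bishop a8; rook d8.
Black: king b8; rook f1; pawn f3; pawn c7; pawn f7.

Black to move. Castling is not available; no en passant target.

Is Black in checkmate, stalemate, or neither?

checkmate

Black to move; black king on b8.
In check: yes, from the white rook on d8.
King squares — a7: attacked by Qa6; b7: attacked by Qa6; c7: own pawn; a8: attacked by Qa6; c8: attacked by Qa6.
Legal moves for Black: none.
In check with no legal moves → checkmate.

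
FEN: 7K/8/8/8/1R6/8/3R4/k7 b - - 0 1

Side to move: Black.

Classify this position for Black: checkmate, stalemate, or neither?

Black to move; black king on a1.
In check: no.
King squares — b1: attacked by Rb4; a2: attacked by Rd2; b2: attacked by Rd2.
Legal moves for Black: none.
Not in check and no legal moves → stalemate.

stalemate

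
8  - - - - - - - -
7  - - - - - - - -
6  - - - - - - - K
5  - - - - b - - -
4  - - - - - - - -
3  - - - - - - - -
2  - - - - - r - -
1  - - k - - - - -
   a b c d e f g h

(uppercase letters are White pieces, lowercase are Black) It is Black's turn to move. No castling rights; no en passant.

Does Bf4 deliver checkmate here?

no

After Bf4: white king on h6; in check: yes, from the black bishop on f4.
White has 4 legal replies: Kh7, Kg7, Kg6, Kh5.
In check but a legal move exists → not checkmate.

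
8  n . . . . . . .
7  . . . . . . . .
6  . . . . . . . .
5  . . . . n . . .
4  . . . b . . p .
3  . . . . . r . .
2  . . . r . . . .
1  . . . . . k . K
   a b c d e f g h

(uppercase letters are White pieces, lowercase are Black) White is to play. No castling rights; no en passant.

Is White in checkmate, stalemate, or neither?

White to move; white king on h1.
In check: no.
King squares — g1: attacked by Kf1; g2: attacked by Kf1; h2: attacked by Rd2.
Legal moves for White: none.
Not in check and no legal moves → stalemate.

stalemate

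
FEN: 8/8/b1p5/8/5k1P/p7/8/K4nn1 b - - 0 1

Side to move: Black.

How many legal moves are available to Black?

Black to move; king on f4.
In check: no.
Legal moves: Bc8, Bb7, Bb5, Bc4, Bd3, Be2, Kf5, Ke5, Kg4, Ke4, Kg3, Kf3, Ke3, Nh3, Nf3, Ne2, Ng3, Ne3, Nh2, Nd2, c5, a2.
Count: 22.

22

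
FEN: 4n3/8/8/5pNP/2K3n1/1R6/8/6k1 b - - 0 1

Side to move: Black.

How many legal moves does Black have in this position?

16

Black to move; king on g1.
In check: no.
Legal moves: Ng7, Nc7, Nef6, Nd6+, Nh6, Ngf6, Ne5+, Ne3+, Nh2, Nf2, Kh2, Kg2, Kf2, Kh1, Kf1, f4.
Count: 16.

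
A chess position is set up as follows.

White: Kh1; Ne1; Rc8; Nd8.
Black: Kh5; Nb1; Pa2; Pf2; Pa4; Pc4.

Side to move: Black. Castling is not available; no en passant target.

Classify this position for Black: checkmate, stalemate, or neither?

Black to move; black king on h5.
In check: no.
Legal moves for Black include: Kh6, Kg6, Kg5, Kh4, Kg4, Nc3, Na3, Nd2, fxe1=Q+, fxe1=R+, fxe1=B, fxe1=N, c3, a3, f1=Q+, f1=R+, f1=B, f1=N, ... (list truncated; more exist).
Black has legal moves and is not in check → neither.

neither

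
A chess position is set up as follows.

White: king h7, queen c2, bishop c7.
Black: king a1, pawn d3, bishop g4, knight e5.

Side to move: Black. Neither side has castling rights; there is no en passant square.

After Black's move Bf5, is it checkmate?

After Bf5: white king on h7; in check: yes, from the black bishop on f5.
White has 4 legal replies: Kh8, Kg8, Kg7, Kh6.
In check but a legal move exists → not checkmate.

no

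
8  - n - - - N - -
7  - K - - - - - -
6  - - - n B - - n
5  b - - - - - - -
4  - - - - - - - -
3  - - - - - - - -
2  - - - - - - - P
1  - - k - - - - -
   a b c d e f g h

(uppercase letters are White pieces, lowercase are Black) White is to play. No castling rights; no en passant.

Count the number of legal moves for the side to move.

White to move; king on b7.
In check: yes, from the black knight on d6.
Legal moves: Kxb8, Ka8, Ka7.
Count: 3.

3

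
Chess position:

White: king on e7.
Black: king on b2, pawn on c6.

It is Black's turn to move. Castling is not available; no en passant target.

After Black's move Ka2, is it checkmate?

After Ka2: white king on e7; in check: no.
White is not in check, so this cannot be checkmate.

no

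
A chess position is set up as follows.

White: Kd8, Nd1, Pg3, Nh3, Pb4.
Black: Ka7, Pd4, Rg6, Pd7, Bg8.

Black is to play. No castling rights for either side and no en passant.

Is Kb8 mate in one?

no

After Kb8: white king on d8; in check: no.
White is not in check, so this cannot be checkmate.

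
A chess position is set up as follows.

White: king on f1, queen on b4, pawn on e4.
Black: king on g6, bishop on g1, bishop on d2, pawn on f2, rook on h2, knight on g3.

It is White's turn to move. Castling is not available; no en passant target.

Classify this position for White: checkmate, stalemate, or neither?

checkmate

White to move; white king on f1.
In check: yes, from the black knight on g3.
King squares — e1: attacked by Bd2; g1: attacked by Pf2; e2: attacked by Ng3; f2: attacked by Bg1; g2: attacked by Rh2.
Legal moves for White: none.
In check with no legal moves → checkmate.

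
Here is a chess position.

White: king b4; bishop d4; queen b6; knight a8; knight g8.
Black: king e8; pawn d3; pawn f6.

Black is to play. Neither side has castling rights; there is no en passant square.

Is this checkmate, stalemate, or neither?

neither

Black to move; black king on e8.
In check: no.
Legal moves for Black: Kf8, Kf7, Kd7, f5, d2.
Black has 5 legal moves and is not in check → neither.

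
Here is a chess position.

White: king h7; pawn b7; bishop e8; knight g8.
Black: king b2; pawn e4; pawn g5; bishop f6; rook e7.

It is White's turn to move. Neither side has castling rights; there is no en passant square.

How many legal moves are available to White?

White to move; king on h7.
In check: yes, from the black rook on e7.
Legal moves: Kh6, Kg6, Nxe7, Bf7.
Count: 4.

4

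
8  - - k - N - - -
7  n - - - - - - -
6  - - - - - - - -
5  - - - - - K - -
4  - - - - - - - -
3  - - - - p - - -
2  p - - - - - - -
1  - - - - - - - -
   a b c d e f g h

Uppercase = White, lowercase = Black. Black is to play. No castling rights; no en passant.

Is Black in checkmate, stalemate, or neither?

Black to move; black king on c8.
In check: no.
Legal moves for Black: Kd8, Kb8, Kd7, Kb7, Nc6, Nb5, e2, a1=Q, a1=R, a1=B, a1=N.
Black has 11 legal moves and is not in check → neither.

neither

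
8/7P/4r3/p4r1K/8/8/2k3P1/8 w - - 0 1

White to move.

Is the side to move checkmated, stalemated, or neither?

neither

White to move; white king on h5.
In check: yes, from the black rook on f5.
Legal moves for White: Kh4, Kg4.
White is in check but has 2 legal moves → neither.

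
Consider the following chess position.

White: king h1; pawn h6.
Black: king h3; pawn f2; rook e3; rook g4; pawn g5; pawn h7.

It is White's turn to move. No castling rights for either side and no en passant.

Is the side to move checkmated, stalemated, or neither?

White to move; white king on h1.
In check: no.
King squares — g1: attacked by Pf2; g2: attacked by Kh3; h2: attacked by Kh3.
Legal moves for White: none.
Not in check and no legal moves → stalemate.

stalemate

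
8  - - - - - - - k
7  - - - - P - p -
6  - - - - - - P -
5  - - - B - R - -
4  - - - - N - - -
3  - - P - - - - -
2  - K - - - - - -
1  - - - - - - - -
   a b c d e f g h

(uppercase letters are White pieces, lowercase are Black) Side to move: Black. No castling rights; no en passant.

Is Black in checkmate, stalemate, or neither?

stalemate

Black to move; black king on h8.
In check: no.
King squares — g7: own pawn; h7: attacked by Pg6; g8: attacked by Bd5.
Legal moves for Black: none.
Not in check and no legal moves → stalemate.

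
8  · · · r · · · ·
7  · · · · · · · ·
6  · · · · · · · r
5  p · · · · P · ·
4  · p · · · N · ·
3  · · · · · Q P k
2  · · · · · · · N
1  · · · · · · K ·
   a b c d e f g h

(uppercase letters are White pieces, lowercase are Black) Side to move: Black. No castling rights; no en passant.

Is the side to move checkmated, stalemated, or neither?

checkmate

Black to move; black king on h3.
In check: yes, from the white knight on f4.
King squares — g2: attacked by Kg1; h2: attacked by Kg1; g3: attacked by Qf3; g4: attacked by Nh2; h4: attacked by Pg3.
Legal moves for Black: none.
In check with no legal moves → checkmate.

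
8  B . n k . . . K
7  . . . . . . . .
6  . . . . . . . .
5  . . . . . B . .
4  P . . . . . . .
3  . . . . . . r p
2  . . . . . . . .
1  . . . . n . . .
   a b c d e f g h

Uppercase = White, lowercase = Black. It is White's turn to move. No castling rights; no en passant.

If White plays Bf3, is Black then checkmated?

no

After Bf3: black king on d8; in check: no.
Black is not in check, so this cannot be checkmate.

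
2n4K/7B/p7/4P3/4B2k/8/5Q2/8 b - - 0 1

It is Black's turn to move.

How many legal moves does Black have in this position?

Black to move; king on h4.
In check: yes, from the white queen on f2.
Legal moves: Kh5, Kg5, Kg4, Kh3.
Count: 4.

4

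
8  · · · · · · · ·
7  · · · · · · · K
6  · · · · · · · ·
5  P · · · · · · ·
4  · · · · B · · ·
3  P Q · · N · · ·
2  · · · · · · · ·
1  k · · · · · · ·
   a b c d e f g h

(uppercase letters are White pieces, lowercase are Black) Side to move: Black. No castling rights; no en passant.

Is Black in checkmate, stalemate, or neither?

stalemate

Black to move; black king on a1.
In check: no.
King squares — b1: attacked by Qb3; a2: attacked by Qb3; b2: attacked by Qb3.
Legal moves for Black: none.
Not in check and no legal moves → stalemate.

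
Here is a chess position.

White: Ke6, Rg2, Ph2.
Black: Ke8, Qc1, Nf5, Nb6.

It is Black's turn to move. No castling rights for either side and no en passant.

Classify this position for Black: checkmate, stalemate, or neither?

Black to move; black king on e8.
In check: no.
Legal moves for Black include: Kf8, Kd8, Nc8, Na8, Nd7, Nd5, Nc4, Na4, Ng7+, Ne7, Nh6, Nd6, Nh4, Nd4+, Ng3, Ne3, Qc8+, Qc7, ... (list truncated; more exist).
Black has legal moves and is not in check → neither.

neither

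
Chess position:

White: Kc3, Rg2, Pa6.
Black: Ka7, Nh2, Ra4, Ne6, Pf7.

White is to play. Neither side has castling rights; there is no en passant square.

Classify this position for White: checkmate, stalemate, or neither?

neither

White to move; white king on c3.
In check: no.
Legal moves for White include: Kd3, Kb3, Kd2, Kc2, Kb2, Rg8, Rg7, Rg6, Rg5, Rg4, Rg3, Rxh2, Rf2, Re2, Rd2, Rc2, Rb2, Ra2, ... (list truncated; more exist).
White has legal moves and is not in check → neither.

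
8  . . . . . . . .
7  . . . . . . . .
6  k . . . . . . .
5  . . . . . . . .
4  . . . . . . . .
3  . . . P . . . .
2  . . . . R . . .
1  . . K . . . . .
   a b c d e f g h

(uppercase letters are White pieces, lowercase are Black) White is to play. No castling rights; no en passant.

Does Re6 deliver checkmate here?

no

After Re6: black king on a6; in check: yes, from the white rook on e6.
Black has 4 legal replies: Kb7, Ka7, Kb5, Ka5.
In check but a legal move exists → not checkmate.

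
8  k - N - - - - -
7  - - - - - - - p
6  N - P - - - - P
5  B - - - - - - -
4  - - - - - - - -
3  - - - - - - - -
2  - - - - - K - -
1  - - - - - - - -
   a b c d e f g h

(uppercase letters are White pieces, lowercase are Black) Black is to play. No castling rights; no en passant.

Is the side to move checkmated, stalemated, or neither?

Black to move; black king on a8.
In check: no.
King squares — a7: attacked by Nc8; b7: attacked by Pc6; b8: attacked by Na6.
Legal moves for Black: none.
Not in check and no legal moves → stalemate.

stalemate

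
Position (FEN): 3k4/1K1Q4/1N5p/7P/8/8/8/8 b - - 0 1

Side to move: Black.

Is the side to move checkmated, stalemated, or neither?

Black to move; black king on d8.
In check: yes, from the white queen on d7.
King squares — c7: attacked by Kb7; d7: attacked by Nb6; e7: attacked by Qd7; c8: attacked by Nb6; e8: attacked by Qd7.
Legal moves for Black: none.
In check with no legal moves → checkmate.

checkmate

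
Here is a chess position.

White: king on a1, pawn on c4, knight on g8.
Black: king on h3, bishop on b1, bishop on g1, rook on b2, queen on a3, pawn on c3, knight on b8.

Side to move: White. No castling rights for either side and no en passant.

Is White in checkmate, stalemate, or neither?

checkmate

White to move; white king on a1.
In check: yes, from the black queen on a3.
King squares — b1: attacked by Rb2; a2: attacked by Bb1; b2: attacked by Qa3.
Legal moves for White: none.
In check with no legal moves → checkmate.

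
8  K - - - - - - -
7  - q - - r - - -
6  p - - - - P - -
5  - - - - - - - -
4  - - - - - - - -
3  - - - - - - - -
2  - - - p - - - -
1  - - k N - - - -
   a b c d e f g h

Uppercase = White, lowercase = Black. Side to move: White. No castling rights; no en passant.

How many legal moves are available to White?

0

White to move; king on a8.
In check: yes, from the black queen on b7.
Legal moves: none.
Count: 0.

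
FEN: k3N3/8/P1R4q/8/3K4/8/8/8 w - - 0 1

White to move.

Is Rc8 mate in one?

no

After Rc8: black king on a8; in check: yes, from the white rook on c8.
Black has 1 legal reply: Ka7.
In check but a legal move exists → not checkmate.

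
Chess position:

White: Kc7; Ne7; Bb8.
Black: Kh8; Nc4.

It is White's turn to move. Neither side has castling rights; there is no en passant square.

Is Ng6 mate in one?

no

After Ng6: black king on h8; in check: yes, from the white knight on g6.
Black has 3 legal replies: Kg8, Kh7, Kg7.
In check but a legal move exists → not checkmate.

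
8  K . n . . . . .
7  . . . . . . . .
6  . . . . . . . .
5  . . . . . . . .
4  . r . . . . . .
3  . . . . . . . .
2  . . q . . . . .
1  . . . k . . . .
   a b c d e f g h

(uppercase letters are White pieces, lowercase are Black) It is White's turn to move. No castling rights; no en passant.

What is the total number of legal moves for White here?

0

White to move; king on a8.
In check: no.
Legal moves: none.
Count: 0.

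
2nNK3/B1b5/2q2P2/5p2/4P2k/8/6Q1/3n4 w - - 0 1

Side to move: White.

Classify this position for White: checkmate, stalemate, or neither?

White to move; white king on e8.
In check: yes, from the black queen on c6.
King squares — d7: attacked by Qc6; e7: attacked by Nc8; f7: available; d8: own knight; f8: available.
Legal moves for White: Kf8, Kf7, Nxc6.
White is in check but has 3 legal moves → neither.

neither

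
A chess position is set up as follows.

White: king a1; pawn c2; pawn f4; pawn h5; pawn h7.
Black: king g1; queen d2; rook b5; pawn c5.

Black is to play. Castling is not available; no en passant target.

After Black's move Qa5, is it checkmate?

After Qa5: white king on a1; in check: yes, from the black queen on a5.
King squares — b1: attacked by Rb5; a2: attacked by Qa5; b2: attacked by Rb5.
White has no legal moves → checkmate.

yes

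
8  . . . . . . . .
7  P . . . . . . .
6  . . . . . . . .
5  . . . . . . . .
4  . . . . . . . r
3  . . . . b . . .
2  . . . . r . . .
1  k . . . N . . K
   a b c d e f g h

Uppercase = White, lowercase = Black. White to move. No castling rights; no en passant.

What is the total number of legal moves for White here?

White to move; king on h1.
In check: yes, from the black rook on h4.
Legal moves: none.
Count: 0.

0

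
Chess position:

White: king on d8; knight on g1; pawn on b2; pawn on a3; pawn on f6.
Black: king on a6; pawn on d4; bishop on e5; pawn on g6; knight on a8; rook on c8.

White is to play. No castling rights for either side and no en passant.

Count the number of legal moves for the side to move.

White to move; king on d8.
In check: yes, from the black rook on c8.
Legal moves: Kxc8, Ke7, Kd7.
Count: 3.

3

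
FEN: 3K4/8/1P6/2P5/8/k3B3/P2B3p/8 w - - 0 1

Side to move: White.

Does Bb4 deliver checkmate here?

After Bb4: black king on a3; in check: yes, from the white bishop on b4.
Black has 4 legal replies: Kxb4, Ka4, Kb2, Kxa2.
In check but a legal move exists → not checkmate.

no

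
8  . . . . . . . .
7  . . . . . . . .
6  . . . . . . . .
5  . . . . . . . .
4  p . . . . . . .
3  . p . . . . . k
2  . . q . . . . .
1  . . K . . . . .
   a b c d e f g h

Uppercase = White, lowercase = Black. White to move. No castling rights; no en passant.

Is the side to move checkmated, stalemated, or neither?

White to move; white king on c1.
In check: yes, from the black queen on c2.
King squares — b1: attacked by Qc2; d1: attacked by Qc2; b2: attacked by Qc2; c2: attacked by Pb3; d2: attacked by Qc2.
Legal moves for White: none.
In check with no legal moves → checkmate.

checkmate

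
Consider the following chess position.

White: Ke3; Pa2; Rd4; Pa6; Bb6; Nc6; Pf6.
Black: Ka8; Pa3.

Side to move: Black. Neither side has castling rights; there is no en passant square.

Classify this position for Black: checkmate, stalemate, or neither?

Black to move; black king on a8.
In check: no.
King squares — a7: attacked by Bb6; b7: attacked by Pa6; b8: attacked by Nc6.
Legal moves for Black: none.
Not in check and no legal moves → stalemate.

stalemate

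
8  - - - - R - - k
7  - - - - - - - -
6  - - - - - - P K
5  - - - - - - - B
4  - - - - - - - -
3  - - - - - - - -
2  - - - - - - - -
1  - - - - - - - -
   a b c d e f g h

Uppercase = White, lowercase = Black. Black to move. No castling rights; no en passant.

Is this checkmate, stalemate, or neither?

checkmate

Black to move; black king on h8.
In check: yes, from the white rook on e8.
King squares — g7: attacked by Kh6; h7: attacked by Pg6; g8: attacked by Re8.
Legal moves for Black: none.
In check with no legal moves → checkmate.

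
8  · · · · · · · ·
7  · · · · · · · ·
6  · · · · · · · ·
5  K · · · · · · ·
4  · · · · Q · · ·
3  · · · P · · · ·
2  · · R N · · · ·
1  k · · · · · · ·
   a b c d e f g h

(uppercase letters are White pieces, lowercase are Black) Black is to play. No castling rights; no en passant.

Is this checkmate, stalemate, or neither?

Black to move; black king on a1.
In check: no.
King squares — b1: attacked by Nd2; a2: attacked by Rc2; b2: attacked by Rc2.
Legal moves for Black: none.
Not in check and no legal moves → stalemate.

stalemate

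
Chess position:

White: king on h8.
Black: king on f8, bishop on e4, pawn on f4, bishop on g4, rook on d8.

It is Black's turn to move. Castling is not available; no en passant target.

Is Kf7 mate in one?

yes

After Kf7: white king on h8; in check: yes, from the black rook on d8.
King squares — g7: attacked by Kf7; h7: attacked by Be4; g8: attacked by Kf7.
White has no legal moves → checkmate.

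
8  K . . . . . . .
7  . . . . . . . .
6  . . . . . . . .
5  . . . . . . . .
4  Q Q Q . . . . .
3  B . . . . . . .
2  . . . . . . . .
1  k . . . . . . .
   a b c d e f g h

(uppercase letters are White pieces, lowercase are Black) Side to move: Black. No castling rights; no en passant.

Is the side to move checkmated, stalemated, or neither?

stalemate

Black to move; black king on a1.
In check: no.
King squares — b1: attacked by Qb4; a2: attacked by Qc4; b2: attacked by Ba3.
Legal moves for Black: none.
Not in check and no legal moves → stalemate.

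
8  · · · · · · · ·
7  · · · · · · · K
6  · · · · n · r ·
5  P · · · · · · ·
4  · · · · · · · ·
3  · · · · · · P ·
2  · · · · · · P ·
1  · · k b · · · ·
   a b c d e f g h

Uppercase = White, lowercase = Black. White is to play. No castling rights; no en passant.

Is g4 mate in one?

no

After g4: black king on c1; in check: no.
Black is not in check, so this cannot be checkmate.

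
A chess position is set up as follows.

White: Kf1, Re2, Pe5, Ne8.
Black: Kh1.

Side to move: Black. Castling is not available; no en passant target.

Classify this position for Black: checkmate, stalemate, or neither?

Black to move; black king on h1.
In check: no.
King squares — g1: attacked by Kf1; g2: attacked by Kf1; h2: attacked by Re2.
Legal moves for Black: none.
Not in check and no legal moves → stalemate.

stalemate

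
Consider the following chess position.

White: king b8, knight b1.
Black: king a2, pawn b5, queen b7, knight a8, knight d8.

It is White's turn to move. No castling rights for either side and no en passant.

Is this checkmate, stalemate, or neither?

White to move; white king on b8.
In check: yes, from the black queen on b7.
King squares — a7: attacked by Qb7; b7: attacked by Nd8; c7: attacked by Qb7; a8: attacked by Qb7; c8: attacked by Qb7.
Legal moves for White: none.
In check with no legal moves → checkmate.

checkmate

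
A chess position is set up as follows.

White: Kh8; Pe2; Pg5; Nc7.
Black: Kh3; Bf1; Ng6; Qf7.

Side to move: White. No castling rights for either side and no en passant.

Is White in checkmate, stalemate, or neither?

checkmate

White to move; white king on h8.
In check: yes, from the black knight on g6.
King squares — g7: attacked by Qf7; h7: attacked by Qf7; g8: attacked by Qf7.
Legal moves for White: none.
In check with no legal moves → checkmate.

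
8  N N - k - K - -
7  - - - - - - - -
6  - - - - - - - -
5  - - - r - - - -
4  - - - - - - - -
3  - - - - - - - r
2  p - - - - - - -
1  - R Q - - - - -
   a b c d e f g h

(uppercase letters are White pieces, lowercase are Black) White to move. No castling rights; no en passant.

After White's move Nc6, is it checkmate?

no

After Nc6: black king on d8; in check: yes, from the white knight on c6.
Black has 2 legal replies: Kc8, Kd7.
In check but a legal move exists → not checkmate.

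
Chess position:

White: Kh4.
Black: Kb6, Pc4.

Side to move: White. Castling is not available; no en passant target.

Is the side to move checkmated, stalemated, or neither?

White to move; white king on h4.
In check: no.
Legal moves for White: Kh5, Kg5, Kg4, Kh3, Kg3.
White has 5 legal moves and is not in check → neither.

neither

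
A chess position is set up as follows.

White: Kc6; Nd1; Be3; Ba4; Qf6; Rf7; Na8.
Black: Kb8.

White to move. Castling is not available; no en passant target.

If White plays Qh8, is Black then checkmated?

After Qh8: black king on b8; in check: yes, from the white queen on h8.
King squares — a7: attacked by Be3; b7: attacked by Kc6; c7: attacked by Kc6; a8: attacked by Qh8; c8: attacked by Qh8.
Black has no legal moves → checkmate.

yes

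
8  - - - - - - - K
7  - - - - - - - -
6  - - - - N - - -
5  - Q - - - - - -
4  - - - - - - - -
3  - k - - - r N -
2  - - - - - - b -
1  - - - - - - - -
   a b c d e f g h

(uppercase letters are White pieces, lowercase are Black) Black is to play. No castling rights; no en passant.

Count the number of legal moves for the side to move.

4

Black to move; king on b3.
In check: yes, from the white queen on b5.
Legal moves: Kc3, Ka3, Kc2, Ka2.
Count: 4.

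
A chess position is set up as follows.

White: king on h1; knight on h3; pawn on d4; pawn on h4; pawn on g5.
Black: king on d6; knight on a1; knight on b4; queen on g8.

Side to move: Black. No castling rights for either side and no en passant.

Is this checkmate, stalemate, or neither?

Black to move; black king on d6.
In check: no.
Legal moves for Black include: Qh8, Qf8, Qe8, Qd8, Qc8, Qb8, Qa8+, Qh7, Qg7, Qf7, Qg6, Qe6, Qxg5, Qd5+, Qc4, Qb3, Qa2, Ke7, ... (list truncated; more exist).
Black has legal moves and is not in check → neither.

neither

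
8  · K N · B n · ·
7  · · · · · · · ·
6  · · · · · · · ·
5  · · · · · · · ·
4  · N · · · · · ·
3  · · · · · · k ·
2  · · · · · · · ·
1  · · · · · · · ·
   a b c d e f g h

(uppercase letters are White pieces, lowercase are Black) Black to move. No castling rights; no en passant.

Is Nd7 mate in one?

no

After Nd7: white king on b8; in check: yes, from the black knight on d7.
White has 5 legal replies: Ka8, Kc7, Kb7, Ka7, Bxd7.
In check but a legal move exists → not checkmate.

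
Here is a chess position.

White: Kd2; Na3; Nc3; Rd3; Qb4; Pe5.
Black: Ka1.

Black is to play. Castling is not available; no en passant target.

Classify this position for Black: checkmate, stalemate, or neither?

stalemate

Black to move; black king on a1.
In check: no.
King squares — b1: attacked by Na3; a2: attacked by Nc3; b2: attacked by Qb4.
Legal moves for Black: none.
Not in check and no legal moves → stalemate.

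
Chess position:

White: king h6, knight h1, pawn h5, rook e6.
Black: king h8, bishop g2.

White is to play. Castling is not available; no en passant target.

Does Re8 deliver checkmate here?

yes

After Re8: black king on h8; in check: yes, from the white rook on e8.
King squares — g7: attacked by Kh6; h7: attacked by Kh6; g8: attacked by Re8.
Black has no legal moves → checkmate.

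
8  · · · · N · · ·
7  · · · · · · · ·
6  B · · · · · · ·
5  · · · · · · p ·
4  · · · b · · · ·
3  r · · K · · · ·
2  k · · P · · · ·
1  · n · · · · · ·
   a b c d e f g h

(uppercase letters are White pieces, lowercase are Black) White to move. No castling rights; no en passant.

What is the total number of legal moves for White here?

5

White to move; king on d3.
In check: yes, from the black rook on a3.
Legal moves: Ke4, Kxd4, Kc4, Ke2, Kc2.
Count: 5.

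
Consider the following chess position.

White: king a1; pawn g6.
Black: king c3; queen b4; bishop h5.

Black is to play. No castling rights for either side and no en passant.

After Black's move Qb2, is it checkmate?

yes

After Qb2: white king on a1; in check: yes, from the black queen on b2.
King squares — b1: attacked by Qb2; a2: attacked by Qb2; b2: attacked by Kc3.
White has no legal moves → checkmate.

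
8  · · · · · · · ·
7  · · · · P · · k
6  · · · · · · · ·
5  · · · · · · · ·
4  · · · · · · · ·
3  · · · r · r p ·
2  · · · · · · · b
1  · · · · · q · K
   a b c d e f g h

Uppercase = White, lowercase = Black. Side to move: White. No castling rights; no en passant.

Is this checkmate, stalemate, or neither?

White to move; white king on h1.
In check: yes, from the black queen on f1.
King squares — g1: attacked by Qf1; g2: attacked by Qf1; h2: attacked by Pg3.
Legal moves for White: none.
In check with no legal moves → checkmate.

checkmate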